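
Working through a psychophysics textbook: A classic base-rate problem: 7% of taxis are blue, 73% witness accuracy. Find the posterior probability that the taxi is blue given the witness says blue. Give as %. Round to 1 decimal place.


P(blue | says blue) = P(says blue | blue)*P(blue) / [P(says blue | blue)*P(blue) + P(says blue | not blue)*P(not blue)]
Numerator = 0.73 * 0.07 = 0.0511
False identification = 0.27 * 0.93 = 0.2511
P = 0.0511 / (0.0511 + 0.2511)
= 0.0511 / 0.3022
As percentage = 16.9


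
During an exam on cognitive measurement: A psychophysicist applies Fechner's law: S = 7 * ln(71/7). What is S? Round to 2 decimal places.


S = 7 * ln(71/7)
I/I0 = 10.142857
ln(10.142857) = 2.3168
S = 7 * 2.3168
= 16.22


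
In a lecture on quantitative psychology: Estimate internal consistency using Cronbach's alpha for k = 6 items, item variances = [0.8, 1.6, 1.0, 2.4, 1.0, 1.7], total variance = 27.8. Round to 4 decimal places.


alpha = (k/(k-1)) * (1 - sum(s_i^2)/s_total^2)
sum(item variances) = 8.5
k/(k-1) = 6/5 = 1.2
1 - 8.5/27.8 = 1 - 0.305755 = 0.694245
alpha = 1.2 * 0.694245
= 0.8331


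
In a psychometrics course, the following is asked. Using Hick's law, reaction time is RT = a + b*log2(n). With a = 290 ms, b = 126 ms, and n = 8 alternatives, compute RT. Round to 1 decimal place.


RT = 290 + 126 * log2(8)
log2(8) = 3.0
RT = 290 + 126 * 3.0
= 290 + 378.0
= 668.0 ms


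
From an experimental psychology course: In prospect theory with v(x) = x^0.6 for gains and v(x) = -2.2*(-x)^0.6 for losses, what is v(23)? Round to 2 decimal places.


Since x = 23 >= 0, use v(x) = x^0.6
23^0.6 = 6.562
v(23) = 6.56


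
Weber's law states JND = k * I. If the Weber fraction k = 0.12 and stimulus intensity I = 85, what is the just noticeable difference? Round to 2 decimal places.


JND = k * I
JND = 0.12 * 85
= 10.20


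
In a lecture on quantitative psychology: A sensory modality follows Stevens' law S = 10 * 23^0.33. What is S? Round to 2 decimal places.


S = 10 * 23^0.33
23^0.33 = 2.8143
S = 10 * 2.8143
= 28.14


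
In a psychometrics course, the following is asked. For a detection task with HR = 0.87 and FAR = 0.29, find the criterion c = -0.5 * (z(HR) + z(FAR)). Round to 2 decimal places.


c = -0.5 * (z(HR) + z(FAR))
z(0.87) = 1.1264
z(0.29) = -0.5534
c = -0.5 * (1.1264 + -0.5534)
= -0.5 * 0.573
= -0.29


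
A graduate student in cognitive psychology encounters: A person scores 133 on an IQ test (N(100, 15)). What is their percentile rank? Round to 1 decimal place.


z = (IQ - mean) / SD
z = (133 - 100) / 15 = 2.2
Percentile = Phi(2.2) * 100
Phi(2.2) = 0.986097
= 98.6


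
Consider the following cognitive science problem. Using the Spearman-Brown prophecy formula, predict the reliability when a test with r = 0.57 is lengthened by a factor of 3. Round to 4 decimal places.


r_new = n*r / (1 + (n-1)*r)
Numerator = 3 * 0.57 = 1.71
Denominator = 1 + 2 * 0.57 = 2.14
r_new = 1.71 / 2.14
= 0.7991


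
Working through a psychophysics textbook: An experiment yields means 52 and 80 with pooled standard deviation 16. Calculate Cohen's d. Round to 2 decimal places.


Cohen's d = (M1 - M2) / S_pooled
= (52 - 80) / 16
= -28 / 16
= -1.75


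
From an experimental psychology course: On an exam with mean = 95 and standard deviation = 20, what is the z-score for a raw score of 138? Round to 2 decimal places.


z = (X - mu) / sigma
= (138 - 95) / 20
= 43 / 20
= 2.15


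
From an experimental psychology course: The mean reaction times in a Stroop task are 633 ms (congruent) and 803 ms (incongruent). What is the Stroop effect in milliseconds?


Stroop effect = RT(incongruent) - RT(congruent)
= 803 - 633
= 170 ms


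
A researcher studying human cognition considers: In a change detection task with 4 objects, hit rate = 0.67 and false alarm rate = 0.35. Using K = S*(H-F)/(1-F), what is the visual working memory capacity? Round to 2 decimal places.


K = S * (H - F) / (1 - F)
H - F = 0.32
1 - F = 0.65
K = 4 * 0.32 / 0.65
= 1.97


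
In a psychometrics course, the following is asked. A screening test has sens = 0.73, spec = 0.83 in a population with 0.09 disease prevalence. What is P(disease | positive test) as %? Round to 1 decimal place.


PPV = (sens * prev) / (sens * prev + (1-spec) * (1-prev))
Numerator = 0.73 * 0.09 = 0.0657
P(positive and no disease) = (1 - spec) * (1 - prev) = (1 - 0.83) * (1 - 0.09) = 0.1547
Denominator = 0.0657 + 0.1547 = 0.2204
PPV = 0.0657 / 0.2204 = 0.298094
As percentage = 29.8


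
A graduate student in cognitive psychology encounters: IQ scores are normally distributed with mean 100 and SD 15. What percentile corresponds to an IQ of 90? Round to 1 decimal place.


z = (IQ - mean) / SD
z = (90 - 100) / 15 = -0.6667
Percentile = Phi(-0.6667) * 100
Phi(-0.6667) = 0.252482
= 25.2


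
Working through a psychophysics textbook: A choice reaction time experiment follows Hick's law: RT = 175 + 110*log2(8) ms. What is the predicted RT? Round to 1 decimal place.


RT = 175 + 110 * log2(8)
log2(8) = 3.0
RT = 175 + 110 * 3.0
= 175 + 330.0
= 505.0 ms


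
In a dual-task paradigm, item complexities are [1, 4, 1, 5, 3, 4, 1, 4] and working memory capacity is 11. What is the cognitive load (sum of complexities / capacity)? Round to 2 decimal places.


Total complexity = 1 + 4 + 1 + 5 + 3 + 4 + 1 + 4 = 23
Load = total / capacity = 23 / 11
= 2.09


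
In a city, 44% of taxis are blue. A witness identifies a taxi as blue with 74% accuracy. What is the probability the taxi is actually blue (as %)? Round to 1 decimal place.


P(blue | says blue) = P(says blue | blue)*P(blue) / [P(says blue | blue)*P(blue) + P(says blue | not blue)*P(not blue)]
Numerator = 0.74 * 0.44 = 0.3256
False identification = 0.26 * 0.56 = 0.1456
P = 0.3256 / (0.3256 + 0.1456)
= 0.3256 / 0.4712
As percentage = 69.1


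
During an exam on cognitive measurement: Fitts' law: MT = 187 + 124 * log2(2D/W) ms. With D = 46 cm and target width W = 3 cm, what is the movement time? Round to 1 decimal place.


MT = 187 + 124 * log2(2*46/3)
2D/W = 30.666667
log2(30.666667) = 4.9386
MT = 187 + 124 * 4.9386
= 799.4 ms


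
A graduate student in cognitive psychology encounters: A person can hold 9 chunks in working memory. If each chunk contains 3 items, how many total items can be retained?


Total items = chunks * items_per_chunk
= 9 * 3
= 27


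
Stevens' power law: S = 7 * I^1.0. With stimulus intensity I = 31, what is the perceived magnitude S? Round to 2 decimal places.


S = 7 * 31^1.0
31^1.0 = 31.0
S = 7 * 31.0
= 217.00


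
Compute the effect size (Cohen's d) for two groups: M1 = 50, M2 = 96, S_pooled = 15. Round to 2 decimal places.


Cohen's d = (M1 - M2) / S_pooled
= (50 - 96) / 15
= -46 / 15
= -3.07


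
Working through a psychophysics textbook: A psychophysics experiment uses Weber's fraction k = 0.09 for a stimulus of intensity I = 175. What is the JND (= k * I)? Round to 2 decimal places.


JND = k * I
JND = 0.09 * 175
= 15.75


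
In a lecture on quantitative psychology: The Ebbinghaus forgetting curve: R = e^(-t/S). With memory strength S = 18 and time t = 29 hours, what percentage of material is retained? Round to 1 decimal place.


R = e^(-t/S)
-t/S = -29/18 = -1.611111
R = e^(-1.611111) = 0.199666
Percentage = 0.199666 * 100
= 20.0


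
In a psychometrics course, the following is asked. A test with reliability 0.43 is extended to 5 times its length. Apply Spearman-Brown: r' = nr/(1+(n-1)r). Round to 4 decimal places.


r_new = n*r / (1 + (n-1)*r)
Numerator = 5 * 0.43 = 2.15
Denominator = 1 + 4 * 0.43 = 2.72
r_new = 2.15 / 2.72
= 0.7904


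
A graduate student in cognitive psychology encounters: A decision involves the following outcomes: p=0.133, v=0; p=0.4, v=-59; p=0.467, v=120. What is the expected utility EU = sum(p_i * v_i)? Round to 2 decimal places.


EU = sum(p_i * v_i)
0.133 * 0 = 0.0
0.4 * -59 = -23.6
0.467 * 120 = 56.04
EU = 0.0 + -23.6 + 56.04
= 32.44


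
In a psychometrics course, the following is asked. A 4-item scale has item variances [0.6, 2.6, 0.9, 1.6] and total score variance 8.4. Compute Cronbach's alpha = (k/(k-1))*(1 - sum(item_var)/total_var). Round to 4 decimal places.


alpha = (k/(k-1)) * (1 - sum(s_i^2)/s_total^2)
sum(item variances) = 5.7
k/(k-1) = 4/3 = 1.333333
1 - 5.7/8.4 = 1 - 0.678571 = 0.321429
alpha = 1.333333 * 0.321429
= 0.4286


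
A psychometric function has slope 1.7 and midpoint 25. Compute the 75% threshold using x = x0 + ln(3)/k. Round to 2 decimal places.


At P = 0.75: 0.75 = 1/(1 + e^(-k*(x-x0)))
Solving: e^(-k*(x-x0)) = 1/3
x = x0 + ln(3)/k
ln(3) = 1.0986
x = 25 + 1.0986/1.7
= 25 + 0.6462
= 25.65


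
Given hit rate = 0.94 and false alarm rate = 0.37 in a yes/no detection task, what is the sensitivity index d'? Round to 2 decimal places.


d' = z(HR) - z(FAR)
z(0.94) = 1.5548
z(0.37) = -0.3319
d' = 1.5548 - -0.3319
= 1.89


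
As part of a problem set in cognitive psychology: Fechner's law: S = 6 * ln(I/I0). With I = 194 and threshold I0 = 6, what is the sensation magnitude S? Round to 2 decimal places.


S = 6 * ln(194/6)
I/I0 = 32.333333
ln(32.333333) = 3.4761
S = 6 * 3.4761
= 20.86


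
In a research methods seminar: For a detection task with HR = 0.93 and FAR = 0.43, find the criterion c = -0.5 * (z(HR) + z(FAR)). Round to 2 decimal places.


c = -0.5 * (z(HR) + z(FAR))
z(0.93) = 1.4758
z(0.43) = -0.1764
c = -0.5 * (1.4758 + -0.1764)
= -0.5 * 1.2994
= -0.65


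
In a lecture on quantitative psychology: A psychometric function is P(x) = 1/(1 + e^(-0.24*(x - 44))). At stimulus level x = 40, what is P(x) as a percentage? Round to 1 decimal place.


P(x) = 1/(1 + e^(-0.24*(40 - 44)))
Exponent = -0.24 * -4 = 0.96
e^(0.96) = 2.611696
P = 1/(1 + 2.611696) = 0.276878
Percentage = 27.7


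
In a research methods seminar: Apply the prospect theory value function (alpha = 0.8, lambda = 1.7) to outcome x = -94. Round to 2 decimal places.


Since x = -94 < 0, use v(x) = -lambda*(-x)^alpha
(-x) = 94
94^0.8 = 37.8881
v(-94) = -1.7 * 37.8881
= -64.41


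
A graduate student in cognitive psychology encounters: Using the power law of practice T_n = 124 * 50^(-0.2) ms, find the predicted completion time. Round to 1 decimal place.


T_n = 124 * 50^(-0.2)
50^(-0.2) = 0.457305
T_n = 124 * 0.457305
= 56.7 ms


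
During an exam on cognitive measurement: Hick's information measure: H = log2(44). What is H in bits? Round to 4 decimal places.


H = log2(n)
H = log2(44)
= 5.4594


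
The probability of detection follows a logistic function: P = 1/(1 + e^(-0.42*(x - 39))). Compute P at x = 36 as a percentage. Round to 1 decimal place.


P(x) = 1/(1 + e^(-0.42*(36 - 39)))
Exponent = -0.42 * -3 = 1.26
e^(1.26) = 3.525421
P = 1/(1 + 3.525421) = 0.220974
Percentage = 22.1


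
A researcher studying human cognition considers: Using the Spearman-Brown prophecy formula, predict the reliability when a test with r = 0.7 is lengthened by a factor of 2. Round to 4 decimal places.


r_new = n*r / (1 + (n-1)*r)
Numerator = 2 * 0.7 = 1.4
Denominator = 1 + 1 * 0.7 = 1.7
r_new = 1.4 / 1.7
= 0.8235


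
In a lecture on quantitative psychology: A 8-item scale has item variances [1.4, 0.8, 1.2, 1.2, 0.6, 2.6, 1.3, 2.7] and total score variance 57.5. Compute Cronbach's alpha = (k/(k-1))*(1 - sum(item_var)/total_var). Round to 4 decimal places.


alpha = (k/(k-1)) * (1 - sum(s_i^2)/s_total^2)
sum(item variances) = 11.8
k/(k-1) = 8/7 = 1.142857
1 - 11.8/57.5 = 1 - 0.205217 = 0.794783
alpha = 1.142857 * 0.794783
= 0.9083


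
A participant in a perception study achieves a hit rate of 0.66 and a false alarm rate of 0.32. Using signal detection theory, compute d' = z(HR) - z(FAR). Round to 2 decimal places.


d' = z(HR) - z(FAR)
z(0.66) = 0.4125
z(0.32) = -0.4677
d' = 0.4125 - -0.4677
= 0.88


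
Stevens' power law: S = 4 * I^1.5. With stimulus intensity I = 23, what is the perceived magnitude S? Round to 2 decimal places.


S = 4 * 23^1.5
23^1.5 = 110.3041
S = 4 * 110.3041
= 441.22


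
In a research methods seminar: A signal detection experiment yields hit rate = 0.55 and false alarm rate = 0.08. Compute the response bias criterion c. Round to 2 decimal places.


c = -0.5 * (z(HR) + z(FAR))
z(0.55) = 0.1257
z(0.08) = -1.4051
c = -0.5 * (0.1257 + -1.4051)
= -0.5 * -1.2794
= 0.64


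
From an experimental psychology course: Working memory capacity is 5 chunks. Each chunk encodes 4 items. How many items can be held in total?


Total items = chunks * items_per_chunk
= 5 * 4
= 20


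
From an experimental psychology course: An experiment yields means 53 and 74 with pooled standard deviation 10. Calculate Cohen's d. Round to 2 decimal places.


Cohen's d = (M1 - M2) / S_pooled
= (53 - 74) / 10
= -21 / 10
= -2.10


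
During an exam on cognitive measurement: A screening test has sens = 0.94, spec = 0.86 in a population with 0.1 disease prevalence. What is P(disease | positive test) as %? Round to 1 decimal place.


PPV = (sens * prev) / (sens * prev + (1-spec) * (1-prev))
Numerator = 0.94 * 0.1 = 0.094
P(positive and no disease) = (1 - spec) * (1 - prev) = (1 - 0.86) * (1 - 0.1) = 0.126
Denominator = 0.094 + 0.126 = 0.22
PPV = 0.094 / 0.22 = 0.427273
As percentage = 42.7


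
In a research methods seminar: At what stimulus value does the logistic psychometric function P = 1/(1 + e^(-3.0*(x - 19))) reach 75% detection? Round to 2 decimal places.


At P = 0.75: 0.75 = 1/(1 + e^(-k*(x-x0)))
Solving: e^(-k*(x-x0)) = 1/3
x = x0 + ln(3)/k
ln(3) = 1.0986
x = 19 + 1.0986/3.0
= 19 + 0.3662
= 19.37


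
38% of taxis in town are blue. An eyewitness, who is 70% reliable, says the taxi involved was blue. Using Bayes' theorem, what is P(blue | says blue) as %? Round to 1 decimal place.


P(blue | says blue) = P(says blue | blue)*P(blue) / [P(says blue | blue)*P(blue) + P(says blue | not blue)*P(not blue)]
Numerator = 0.7 * 0.38 = 0.266
False identification = 0.3 * 0.62 = 0.186
P = 0.266 / (0.266 + 0.186)
= 0.266 / 0.452
As percentage = 58.8


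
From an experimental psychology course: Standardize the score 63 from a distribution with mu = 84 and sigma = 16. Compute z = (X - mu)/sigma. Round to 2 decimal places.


z = (X - mu) / sigma
= (63 - 84) / 16
= -21 / 16
= -1.31


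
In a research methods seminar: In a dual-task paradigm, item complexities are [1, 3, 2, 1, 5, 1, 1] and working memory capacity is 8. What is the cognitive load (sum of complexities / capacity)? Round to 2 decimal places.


Total complexity = 1 + 3 + 2 + 1 + 5 + 1 + 1 = 14
Load = total / capacity = 14 / 8
= 1.75


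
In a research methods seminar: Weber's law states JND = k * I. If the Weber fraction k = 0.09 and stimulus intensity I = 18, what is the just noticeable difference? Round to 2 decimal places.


JND = k * I
JND = 0.09 * 18
= 1.62


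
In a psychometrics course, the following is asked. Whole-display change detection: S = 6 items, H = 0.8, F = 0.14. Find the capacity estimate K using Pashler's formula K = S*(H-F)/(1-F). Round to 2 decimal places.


K = S * (H - F) / (1 - F)
H - F = 0.66
1 - F = 0.86
K = 6 * 0.66 / 0.86
= 4.60


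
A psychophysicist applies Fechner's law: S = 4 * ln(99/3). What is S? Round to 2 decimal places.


S = 4 * ln(99/3)
I/I0 = 33.0
ln(33.0) = 3.4965
S = 4 * 3.4965
= 13.99


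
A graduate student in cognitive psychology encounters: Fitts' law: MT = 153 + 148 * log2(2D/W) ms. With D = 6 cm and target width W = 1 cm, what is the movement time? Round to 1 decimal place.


MT = 153 + 148 * log2(2*6/1)
2D/W = 12.0
log2(12.0) = 3.585
MT = 153 + 148 * 3.585
= 683.6 ms


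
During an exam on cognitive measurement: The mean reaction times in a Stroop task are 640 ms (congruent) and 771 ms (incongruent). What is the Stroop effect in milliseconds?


Stroop effect = RT(incongruent) - RT(congruent)
= 771 - 640
= 131 ms


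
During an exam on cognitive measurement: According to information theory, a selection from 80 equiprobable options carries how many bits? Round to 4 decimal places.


H = log2(n)
H = log2(80)
= 6.3219


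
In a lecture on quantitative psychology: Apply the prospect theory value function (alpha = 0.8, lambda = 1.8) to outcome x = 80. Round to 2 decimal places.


Since x = 80 >= 0, use v(x) = x^0.8
80^0.8 = 33.3021
v(80) = 33.30


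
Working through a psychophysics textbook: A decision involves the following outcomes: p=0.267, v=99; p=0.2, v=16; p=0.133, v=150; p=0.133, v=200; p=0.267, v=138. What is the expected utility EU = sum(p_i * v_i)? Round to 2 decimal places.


EU = sum(p_i * v_i)
0.267 * 99 = 26.433
0.2 * 16 = 3.2
0.133 * 150 = 19.95
0.133 * 200 = 26.6
0.267 * 138 = 36.846
EU = 26.433 + 3.2 + 19.95 + 26.6 + 36.846
= 113.03


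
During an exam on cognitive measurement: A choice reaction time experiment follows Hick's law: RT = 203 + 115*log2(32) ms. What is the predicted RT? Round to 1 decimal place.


RT = 203 + 115 * log2(32)
log2(32) = 5.0
RT = 203 + 115 * 5.0
= 203 + 575.0
= 778.0 ms


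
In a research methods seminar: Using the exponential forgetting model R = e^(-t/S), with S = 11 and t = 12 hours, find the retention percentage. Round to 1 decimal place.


R = e^(-t/S)
-t/S = -12/11 = -1.090909
R = e^(-1.090909) = 0.335911
Percentage = 0.335911 * 100
= 33.6


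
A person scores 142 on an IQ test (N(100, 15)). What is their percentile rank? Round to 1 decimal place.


z = (IQ - mean) / SD
z = (142 - 100) / 15 = 2.8
Percentile = Phi(2.8) * 100
Phi(2.8) = 0.997445
= 99.7


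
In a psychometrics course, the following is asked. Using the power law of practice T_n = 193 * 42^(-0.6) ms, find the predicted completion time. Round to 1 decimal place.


T_n = 193 * 42^(-0.6)
42^(-0.6) = 0.106182
T_n = 193 * 0.106182
= 20.5 ms


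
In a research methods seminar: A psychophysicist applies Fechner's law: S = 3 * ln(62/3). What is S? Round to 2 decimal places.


S = 3 * ln(62/3)
I/I0 = 20.666667
ln(20.666667) = 3.0285
S = 3 * 3.0285
= 9.09


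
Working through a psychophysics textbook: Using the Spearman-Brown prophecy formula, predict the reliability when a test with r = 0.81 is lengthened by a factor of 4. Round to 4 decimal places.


r_new = n*r / (1 + (n-1)*r)
Numerator = 4 * 0.81 = 3.24
Denominator = 1 + 3 * 0.81 = 3.43
r_new = 3.24 / 3.43
= 0.9446


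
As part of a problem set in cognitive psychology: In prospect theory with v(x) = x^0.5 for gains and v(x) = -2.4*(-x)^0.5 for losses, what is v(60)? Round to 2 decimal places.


Since x = 60 >= 0, use v(x) = x^0.5
60^0.5 = 7.746
v(60) = 7.75


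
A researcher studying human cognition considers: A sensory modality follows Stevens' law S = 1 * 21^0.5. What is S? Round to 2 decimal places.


S = 1 * 21^0.5
21^0.5 = 4.5826
S = 1 * 4.5826
= 4.58


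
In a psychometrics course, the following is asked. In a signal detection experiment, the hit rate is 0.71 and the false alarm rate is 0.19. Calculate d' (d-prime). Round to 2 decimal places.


d' = z(HR) - z(FAR)
z(0.71) = 0.5534
z(0.19) = -0.8779
d' = 0.5534 - -0.8779
= 1.43


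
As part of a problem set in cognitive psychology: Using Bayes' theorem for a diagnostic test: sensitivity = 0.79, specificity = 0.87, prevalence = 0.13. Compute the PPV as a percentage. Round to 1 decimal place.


PPV = (sens * prev) / (sens * prev + (1-spec) * (1-prev))
Numerator = 0.79 * 0.13 = 0.1027
P(positive and no disease) = (1 - spec) * (1 - prev) = (1 - 0.87) * (1 - 0.13) = 0.1131
Denominator = 0.1027 + 0.1131 = 0.2158
PPV = 0.1027 / 0.2158 = 0.475904
As percentage = 47.6


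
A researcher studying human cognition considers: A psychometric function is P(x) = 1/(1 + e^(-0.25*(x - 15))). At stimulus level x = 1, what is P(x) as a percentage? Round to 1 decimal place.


P(x) = 1/(1 + e^(-0.25*(1 - 15)))
Exponent = -0.25 * -14 = 3.5
e^(3.5) = 33.115452
P = 1/(1 + 33.115452) = 0.029312
Percentage = 2.9


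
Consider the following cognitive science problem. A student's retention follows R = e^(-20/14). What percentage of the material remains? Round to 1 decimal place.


R = e^(-t/S)
-t/S = -20/14 = -1.428571
R = e^(-1.428571) = 0.239651
Percentage = 0.239651 * 100
= 24.0


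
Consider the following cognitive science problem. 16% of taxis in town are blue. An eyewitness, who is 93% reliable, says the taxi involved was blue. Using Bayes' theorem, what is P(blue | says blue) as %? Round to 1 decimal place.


P(blue | says blue) = P(says blue | blue)*P(blue) / [P(says blue | blue)*P(blue) + P(says blue | not blue)*P(not blue)]
Numerator = 0.93 * 0.16 = 0.1488
False identification = 0.07 * 0.84 = 0.0588
P = 0.1488 / (0.1488 + 0.0588)
= 0.1488 / 0.2076
As percentage = 71.7


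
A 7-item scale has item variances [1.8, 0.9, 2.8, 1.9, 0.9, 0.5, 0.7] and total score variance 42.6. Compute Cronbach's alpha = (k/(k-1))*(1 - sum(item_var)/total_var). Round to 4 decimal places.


alpha = (k/(k-1)) * (1 - sum(s_i^2)/s_total^2)
sum(item variances) = 9.5
k/(k-1) = 7/6 = 1.166667
1 - 9.5/42.6 = 1 - 0.223005 = 0.776995
alpha = 1.166667 * 0.776995
= 0.9065


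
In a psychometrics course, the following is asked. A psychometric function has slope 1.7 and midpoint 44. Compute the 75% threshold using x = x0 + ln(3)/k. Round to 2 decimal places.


At P = 0.75: 0.75 = 1/(1 + e^(-k*(x-x0)))
Solving: e^(-k*(x-x0)) = 1/3
x = x0 + ln(3)/k
ln(3) = 1.0986
x = 44 + 1.0986/1.7
= 44 + 0.6462
= 44.65


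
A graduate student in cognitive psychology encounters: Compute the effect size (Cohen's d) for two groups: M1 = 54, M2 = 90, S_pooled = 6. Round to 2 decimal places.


Cohen's d = (M1 - M2) / S_pooled
= (54 - 90) / 6
= -36 / 6
= -6.00


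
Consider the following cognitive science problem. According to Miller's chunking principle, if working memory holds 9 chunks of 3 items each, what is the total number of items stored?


Total items = chunks * items_per_chunk
= 9 * 3
= 27


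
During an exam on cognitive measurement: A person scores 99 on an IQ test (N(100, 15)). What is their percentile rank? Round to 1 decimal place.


z = (IQ - mean) / SD
z = (99 - 100) / 15 = -0.0667
Percentile = Phi(-0.0667) * 100
Phi(-0.0667) = 0.47341
= 47.3


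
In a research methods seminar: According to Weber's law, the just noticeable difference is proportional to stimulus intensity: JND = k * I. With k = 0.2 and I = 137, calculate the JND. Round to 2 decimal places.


JND = k * I
JND = 0.2 * 137
= 27.40


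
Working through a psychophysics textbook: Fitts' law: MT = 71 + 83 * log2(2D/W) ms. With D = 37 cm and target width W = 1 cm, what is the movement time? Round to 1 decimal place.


MT = 71 + 83 * log2(2*37/1)
2D/W = 74.0
log2(74.0) = 6.2095
MT = 71 + 83 * 6.2095
= 586.4 ms


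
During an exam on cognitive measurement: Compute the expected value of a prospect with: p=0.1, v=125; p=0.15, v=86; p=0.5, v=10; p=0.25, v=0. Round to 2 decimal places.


EU = sum(p_i * v_i)
0.1 * 125 = 12.5
0.15 * 86 = 12.9
0.5 * 10 = 5.0
0.25 * 0 = 0.0
EU = 12.5 + 12.9 + 5.0 + 0.0
= 30.40


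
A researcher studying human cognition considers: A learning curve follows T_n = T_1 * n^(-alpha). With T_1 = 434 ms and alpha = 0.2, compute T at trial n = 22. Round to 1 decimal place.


T_n = 434 * 22^(-0.2)
22^(-0.2) = 0.538909
T_n = 434 * 0.538909
= 233.9 ms


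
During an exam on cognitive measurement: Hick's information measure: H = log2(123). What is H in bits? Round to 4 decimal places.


H = log2(n)
H = log2(123)
= 6.9425


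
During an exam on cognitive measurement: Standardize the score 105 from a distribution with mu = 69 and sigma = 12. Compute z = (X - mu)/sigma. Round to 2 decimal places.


z = (X - mu) / sigma
= (105 - 69) / 12
= 36 / 12
= 3.00


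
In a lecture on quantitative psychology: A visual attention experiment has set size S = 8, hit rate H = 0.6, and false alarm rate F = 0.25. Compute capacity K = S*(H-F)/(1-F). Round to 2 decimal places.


K = S * (H - F) / (1 - F)
H - F = 0.35
1 - F = 0.75
K = 8 * 0.35 / 0.75
= 3.73


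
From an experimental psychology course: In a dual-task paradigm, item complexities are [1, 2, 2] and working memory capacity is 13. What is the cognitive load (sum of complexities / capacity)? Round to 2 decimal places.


Total complexity = 1 + 2 + 2 = 5
Load = total / capacity = 5 / 13
= 0.38


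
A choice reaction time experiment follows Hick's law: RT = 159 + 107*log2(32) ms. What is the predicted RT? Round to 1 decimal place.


RT = 159 + 107 * log2(32)
log2(32) = 5.0
RT = 159 + 107 * 5.0
= 159 + 535.0
= 694.0 ms


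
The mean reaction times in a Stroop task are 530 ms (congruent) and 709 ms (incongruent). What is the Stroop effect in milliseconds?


Stroop effect = RT(incongruent) - RT(congruent)
= 709 - 530
= 179 ms


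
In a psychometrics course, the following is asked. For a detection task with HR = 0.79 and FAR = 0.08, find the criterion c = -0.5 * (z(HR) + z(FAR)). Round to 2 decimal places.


c = -0.5 * (z(HR) + z(FAR))
z(0.79) = 0.8064
z(0.08) = -1.4051
c = -0.5 * (0.8064 + -1.4051)
= -0.5 * -0.5987
= 0.30


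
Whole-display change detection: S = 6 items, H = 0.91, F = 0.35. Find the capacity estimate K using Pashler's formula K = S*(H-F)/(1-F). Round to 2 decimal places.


K = S * (H - F) / (1 - F)
H - F = 0.56
1 - F = 0.65
K = 6 * 0.56 / 0.65
= 5.17


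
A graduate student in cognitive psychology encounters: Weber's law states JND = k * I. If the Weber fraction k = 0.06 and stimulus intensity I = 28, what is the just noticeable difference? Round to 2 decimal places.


JND = k * I
JND = 0.06 * 28
= 1.68


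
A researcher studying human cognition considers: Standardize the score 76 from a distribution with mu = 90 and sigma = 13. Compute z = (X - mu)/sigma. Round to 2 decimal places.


z = (X - mu) / sigma
= (76 - 90) / 13
= -14 / 13
= -1.08


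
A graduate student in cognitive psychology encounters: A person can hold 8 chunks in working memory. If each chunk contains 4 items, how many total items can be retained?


Total items = chunks * items_per_chunk
= 8 * 4
= 32


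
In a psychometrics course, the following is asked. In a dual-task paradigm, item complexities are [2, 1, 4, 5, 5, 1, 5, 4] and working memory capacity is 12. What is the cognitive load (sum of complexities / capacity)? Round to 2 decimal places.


Total complexity = 2 + 1 + 4 + 5 + 5 + 1 + 5 + 4 = 27
Load = total / capacity = 27 / 12
= 2.25


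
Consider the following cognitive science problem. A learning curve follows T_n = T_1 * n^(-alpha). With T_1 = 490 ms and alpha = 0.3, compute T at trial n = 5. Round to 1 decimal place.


T_n = 490 * 5^(-0.3)
5^(-0.3) = 0.617034
T_n = 490 * 0.617034
= 302.3 ms


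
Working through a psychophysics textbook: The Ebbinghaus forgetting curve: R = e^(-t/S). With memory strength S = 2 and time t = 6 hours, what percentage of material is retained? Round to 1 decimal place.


R = e^(-t/S)
-t/S = -6/2 = -3.0
R = e^(-3.0) = 0.049787
Percentage = 0.049787 * 100
= 5.0


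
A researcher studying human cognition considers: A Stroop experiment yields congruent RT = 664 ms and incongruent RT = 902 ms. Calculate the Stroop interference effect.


Stroop effect = RT(incongruent) - RT(congruent)
= 902 - 664
= 238 ms


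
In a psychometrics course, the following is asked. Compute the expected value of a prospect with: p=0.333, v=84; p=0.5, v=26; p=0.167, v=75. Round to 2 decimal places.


EU = sum(p_i * v_i)
0.333 * 84 = 27.972
0.5 * 26 = 13.0
0.167 * 75 = 12.525
EU = 27.972 + 13.0 + 12.525
= 53.50


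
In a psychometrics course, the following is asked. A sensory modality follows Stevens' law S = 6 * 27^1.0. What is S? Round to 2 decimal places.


S = 6 * 27^1.0
27^1.0 = 27.0
S = 6 * 27.0
= 162.00


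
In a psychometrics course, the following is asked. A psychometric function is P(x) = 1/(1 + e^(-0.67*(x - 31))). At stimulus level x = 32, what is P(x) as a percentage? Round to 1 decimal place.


P(x) = 1/(1 + e^(-0.67*(32 - 31)))
Exponent = -0.67 * 1 = -0.67
e^(-0.67) = 0.511709
P = 1/(1 + 0.511709) = 0.661503
Percentage = 66.2


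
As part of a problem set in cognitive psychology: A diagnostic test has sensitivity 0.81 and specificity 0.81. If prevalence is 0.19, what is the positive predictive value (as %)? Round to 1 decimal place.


PPV = (sens * prev) / (sens * prev + (1-spec) * (1-prev))
Numerator = 0.81 * 0.19 = 0.1539
P(positive and no disease) = (1 - spec) * (1 - prev) = (1 - 0.81) * (1 - 0.19) = 0.1539
Denominator = 0.1539 + 0.1539 = 0.3078
PPV = 0.1539 / 0.3078 = 0.5
As percentage = 50.0


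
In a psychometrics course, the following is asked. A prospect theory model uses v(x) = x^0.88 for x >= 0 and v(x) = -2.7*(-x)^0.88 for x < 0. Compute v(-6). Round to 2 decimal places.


Since x = -6 < 0, use v(x) = -lambda*(-x)^alpha
(-x) = 6
6^0.88 = 4.8392
v(-6) = -2.7 * 4.8392
= -13.07


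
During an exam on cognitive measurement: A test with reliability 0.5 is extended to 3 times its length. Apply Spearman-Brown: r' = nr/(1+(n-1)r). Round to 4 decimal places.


r_new = n*r / (1 + (n-1)*r)
Numerator = 3 * 0.5 = 1.5
Denominator = 1 + 2 * 0.5 = 2.0
r_new = 1.5 / 2.0
= 0.7500


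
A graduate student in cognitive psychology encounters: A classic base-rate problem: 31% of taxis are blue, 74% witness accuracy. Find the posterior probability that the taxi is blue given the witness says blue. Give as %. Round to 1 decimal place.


P(blue | says blue) = P(says blue | blue)*P(blue) / [P(says blue | blue)*P(blue) + P(says blue | not blue)*P(not blue)]
Numerator = 0.74 * 0.31 = 0.2294
False identification = 0.26 * 0.69 = 0.1794
P = 0.2294 / (0.2294 + 0.1794)
= 0.2294 / 0.4088
As percentage = 56.1


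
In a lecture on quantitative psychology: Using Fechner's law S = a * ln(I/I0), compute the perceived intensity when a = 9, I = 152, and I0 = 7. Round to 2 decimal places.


S = 9 * ln(152/7)
I/I0 = 21.714286
ln(21.714286) = 3.078
S = 9 * 3.078
= 27.70


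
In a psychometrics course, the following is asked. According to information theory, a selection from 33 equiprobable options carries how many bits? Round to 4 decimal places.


H = log2(n)
H = log2(33)
= 5.0444


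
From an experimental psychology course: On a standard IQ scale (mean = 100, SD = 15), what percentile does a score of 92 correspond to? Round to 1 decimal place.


z = (IQ - mean) / SD
z = (92 - 100) / 15 = -0.5333
Percentile = Phi(-0.5333) * 100
Phi(-0.5333) = 0.296913
= 29.7


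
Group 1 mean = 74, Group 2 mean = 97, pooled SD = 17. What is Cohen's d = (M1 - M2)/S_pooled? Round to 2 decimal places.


Cohen's d = (M1 - M2) / S_pooled
= (74 - 97) / 17
= -23 / 17
= -1.35


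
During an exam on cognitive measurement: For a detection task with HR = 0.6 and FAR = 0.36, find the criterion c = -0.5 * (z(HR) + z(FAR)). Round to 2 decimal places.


c = -0.5 * (z(HR) + z(FAR))
z(0.6) = 0.2533
z(0.36) = -0.3585
c = -0.5 * (0.2533 + -0.3585)
= -0.5 * -0.1052
= 0.05


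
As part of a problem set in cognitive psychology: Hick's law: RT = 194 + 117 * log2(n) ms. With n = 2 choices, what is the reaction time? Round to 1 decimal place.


RT = 194 + 117 * log2(2)
log2(2) = 1.0
RT = 194 + 117 * 1.0
= 194 + 117.0
= 311.0 ms


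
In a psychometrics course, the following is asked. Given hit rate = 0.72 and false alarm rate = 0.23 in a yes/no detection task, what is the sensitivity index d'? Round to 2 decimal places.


d' = z(HR) - z(FAR)
z(0.72) = 0.5828
z(0.23) = -0.7388
d' = 0.5828 - -0.7388
= 1.32


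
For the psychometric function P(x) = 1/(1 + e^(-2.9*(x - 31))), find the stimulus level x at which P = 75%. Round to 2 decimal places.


At P = 0.75: 0.75 = 1/(1 + e^(-k*(x-x0)))
Solving: e^(-k*(x-x0)) = 1/3
x = x0 + ln(3)/k
ln(3) = 1.0986
x = 31 + 1.0986/2.9
= 31 + 0.3788
= 31.38


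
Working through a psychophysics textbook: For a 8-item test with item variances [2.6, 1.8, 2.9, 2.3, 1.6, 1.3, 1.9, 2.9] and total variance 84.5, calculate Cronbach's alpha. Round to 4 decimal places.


alpha = (k/(k-1)) * (1 - sum(s_i^2)/s_total^2)
sum(item variances) = 17.3
k/(k-1) = 8/7 = 1.142857
1 - 17.3/84.5 = 1 - 0.204734 = 0.795266
alpha = 1.142857 * 0.795266
= 0.9089


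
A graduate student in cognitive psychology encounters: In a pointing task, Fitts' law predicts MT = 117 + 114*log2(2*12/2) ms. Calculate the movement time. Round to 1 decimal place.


MT = 117 + 114 * log2(2*12/2)
2D/W = 12.0
log2(12.0) = 3.585
MT = 117 + 114 * 3.585
= 525.7 ms


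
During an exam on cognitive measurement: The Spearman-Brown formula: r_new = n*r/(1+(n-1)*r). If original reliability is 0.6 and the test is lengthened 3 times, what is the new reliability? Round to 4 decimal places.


r_new = n*r / (1 + (n-1)*r)
Numerator = 3 * 0.6 = 1.8
Denominator = 1 + 2 * 0.6 = 2.2
r_new = 1.8 / 2.2
= 0.8182


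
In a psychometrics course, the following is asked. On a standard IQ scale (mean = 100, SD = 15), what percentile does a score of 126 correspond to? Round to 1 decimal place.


z = (IQ - mean) / SD
z = (126 - 100) / 15 = 1.7333
Percentile = Phi(1.7333) * 100
Phi(1.7333) = 0.958479
= 95.8


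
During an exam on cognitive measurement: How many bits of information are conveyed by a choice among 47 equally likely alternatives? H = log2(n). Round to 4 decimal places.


H = log2(n)
H = log2(47)
= 5.5546


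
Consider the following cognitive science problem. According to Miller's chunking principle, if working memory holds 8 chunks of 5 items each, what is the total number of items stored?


Total items = chunks * items_per_chunk
= 8 * 5
= 40


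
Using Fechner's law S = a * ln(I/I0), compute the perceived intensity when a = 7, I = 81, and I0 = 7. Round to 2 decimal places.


S = 7 * ln(81/7)
I/I0 = 11.571429
ln(11.571429) = 2.4485
S = 7 * 2.4485
= 17.14


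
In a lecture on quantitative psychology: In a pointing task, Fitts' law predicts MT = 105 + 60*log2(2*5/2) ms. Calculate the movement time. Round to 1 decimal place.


MT = 105 + 60 * log2(2*5/2)
2D/W = 5.0
log2(5.0) = 2.3219
MT = 105 + 60 * 2.3219
= 244.3 ms


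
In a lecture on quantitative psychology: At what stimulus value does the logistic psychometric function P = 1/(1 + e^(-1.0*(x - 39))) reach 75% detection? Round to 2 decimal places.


At P = 0.75: 0.75 = 1/(1 + e^(-k*(x-x0)))
Solving: e^(-k*(x-x0)) = 1/3
x = x0 + ln(3)/k
ln(3) = 1.0986
x = 39 + 1.0986/1.0
= 39 + 1.0986
= 40.10


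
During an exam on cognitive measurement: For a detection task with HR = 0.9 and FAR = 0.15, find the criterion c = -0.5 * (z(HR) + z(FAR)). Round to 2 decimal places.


c = -0.5 * (z(HR) + z(FAR))
z(0.9) = 1.2816
z(0.15) = -1.0364
c = -0.5 * (1.2816 + -1.0364)
= -0.5 * 0.2452
= -0.12


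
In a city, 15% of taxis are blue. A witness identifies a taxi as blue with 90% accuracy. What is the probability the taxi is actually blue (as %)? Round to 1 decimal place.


P(blue | says blue) = P(says blue | blue)*P(blue) / [P(says blue | blue)*P(blue) + P(says blue | not blue)*P(not blue)]
Numerator = 0.9 * 0.15 = 0.135
False identification = 0.1 * 0.85 = 0.085
P = 0.135 / (0.135 + 0.085)
= 0.135 / 0.22
As percentage = 61.4


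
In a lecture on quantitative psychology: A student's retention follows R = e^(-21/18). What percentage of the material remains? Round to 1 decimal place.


R = e^(-t/S)
-t/S = -21/18 = -1.166667
R = e^(-1.166667) = 0.311403
Percentage = 0.311403 * 100
= 31.1


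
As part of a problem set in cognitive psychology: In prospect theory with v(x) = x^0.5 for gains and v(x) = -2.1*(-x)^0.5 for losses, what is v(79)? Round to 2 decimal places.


Since x = 79 >= 0, use v(x) = x^0.5
79^0.5 = 8.8882
v(79) = 8.89


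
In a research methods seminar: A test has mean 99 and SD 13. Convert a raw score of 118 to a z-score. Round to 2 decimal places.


z = (X - mu) / sigma
= (118 - 99) / 13
= 19 / 13
= 1.46


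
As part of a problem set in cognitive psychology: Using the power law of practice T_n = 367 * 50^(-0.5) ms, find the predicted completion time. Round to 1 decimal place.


T_n = 367 * 50^(-0.5)
50^(-0.5) = 0.141421
T_n = 367 * 0.141421
= 51.9 ms


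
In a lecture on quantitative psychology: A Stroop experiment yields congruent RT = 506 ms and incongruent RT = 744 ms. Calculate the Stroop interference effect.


Stroop effect = RT(incongruent) - RT(congruent)
= 744 - 506
= 238 ms


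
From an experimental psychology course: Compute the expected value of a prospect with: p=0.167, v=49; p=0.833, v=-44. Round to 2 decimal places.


EU = sum(p_i * v_i)
0.167 * 49 = 8.183
0.833 * -44 = -36.652
EU = 8.183 + -36.652
= -28.47


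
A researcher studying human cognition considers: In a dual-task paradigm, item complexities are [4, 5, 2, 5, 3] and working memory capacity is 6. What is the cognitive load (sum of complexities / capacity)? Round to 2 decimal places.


Total complexity = 4 + 5 + 2 + 5 + 3 = 19
Load = total / capacity = 19 / 6
= 3.17


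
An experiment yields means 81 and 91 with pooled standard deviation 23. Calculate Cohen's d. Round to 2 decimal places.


Cohen's d = (M1 - M2) / S_pooled
= (81 - 91) / 23
= -10 / 23
= -0.43


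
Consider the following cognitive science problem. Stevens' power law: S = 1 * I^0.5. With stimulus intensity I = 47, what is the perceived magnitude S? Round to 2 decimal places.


S = 1 * 47^0.5
47^0.5 = 6.8557
S = 1 * 6.8557
= 6.86


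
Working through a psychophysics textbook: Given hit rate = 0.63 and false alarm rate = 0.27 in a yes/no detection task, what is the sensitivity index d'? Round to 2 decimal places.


d' = z(HR) - z(FAR)
z(0.63) = 0.3319
z(0.27) = -0.6128
d' = 0.3319 - -0.6128
= 0.94


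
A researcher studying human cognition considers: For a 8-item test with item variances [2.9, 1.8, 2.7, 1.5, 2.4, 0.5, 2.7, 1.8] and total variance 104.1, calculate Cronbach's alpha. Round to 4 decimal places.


alpha = (k/(k-1)) * (1 - sum(s_i^2)/s_total^2)
sum(item variances) = 16.3
k/(k-1) = 8/7 = 1.142857
1 - 16.3/104.1 = 1 - 0.15658 = 0.84342
alpha = 1.142857 * 0.84342
= 0.9639


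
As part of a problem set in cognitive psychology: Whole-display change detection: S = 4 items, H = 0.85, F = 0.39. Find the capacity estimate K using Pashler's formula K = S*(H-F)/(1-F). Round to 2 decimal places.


K = S * (H - F) / (1 - F)
H - F = 0.46
1 - F = 0.61
K = 4 * 0.46 / 0.61
= 3.02


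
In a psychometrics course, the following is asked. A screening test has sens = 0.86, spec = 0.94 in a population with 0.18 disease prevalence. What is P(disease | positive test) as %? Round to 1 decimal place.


PPV = (sens * prev) / (sens * prev + (1-spec) * (1-prev))
Numerator = 0.86 * 0.18 = 0.1548
P(positive and no disease) = (1 - spec) * (1 - prev) = (1 - 0.94) * (1 - 0.18) = 0.0492
Denominator = 0.1548 + 0.0492 = 0.204
PPV = 0.1548 / 0.204 = 0.758824
As percentage = 75.9


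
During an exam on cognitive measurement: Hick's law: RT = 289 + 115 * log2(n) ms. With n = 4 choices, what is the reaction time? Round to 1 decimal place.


RT = 289 + 115 * log2(4)
log2(4) = 2.0
RT = 289 + 115 * 2.0
= 289 + 230.0
= 519.0 ms


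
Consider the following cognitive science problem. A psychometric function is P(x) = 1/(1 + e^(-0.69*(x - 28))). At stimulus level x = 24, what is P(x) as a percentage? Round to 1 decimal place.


P(x) = 1/(1 + e^(-0.69*(24 - 28)))
Exponent = -0.69 * -4 = 2.76
e^(2.76) = 15.799843
P = 1/(1 + 15.799843) = 0.059524
Percentage = 6.0


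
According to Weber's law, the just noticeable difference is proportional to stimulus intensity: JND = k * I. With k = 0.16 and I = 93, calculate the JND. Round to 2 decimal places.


JND = k * I
JND = 0.16 * 93
= 14.88


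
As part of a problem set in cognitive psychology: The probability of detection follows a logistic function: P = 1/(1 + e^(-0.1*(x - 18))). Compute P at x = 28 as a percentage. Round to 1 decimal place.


P(x) = 1/(1 + e^(-0.1*(28 - 18)))
Exponent = -0.1 * 10 = -1.0
e^(-1.0) = 0.367879
P = 1/(1 + 0.367879) = 0.731059
Percentage = 73.1
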